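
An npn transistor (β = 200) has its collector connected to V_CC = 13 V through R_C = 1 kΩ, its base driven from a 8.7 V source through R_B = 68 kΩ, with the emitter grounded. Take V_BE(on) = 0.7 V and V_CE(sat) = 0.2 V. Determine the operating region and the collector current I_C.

saturation; I_C ≈ 13 mA

Assume active: I_B = (8.7 − 0.7)/68 = 0.118 mA, giving I_C = β·I_B = 23.5 mA.
But then V_CE = 13 − 23.5×1 = -10.5 V < V_CE(sat) = 0.2 V — impossible in the active region.
So the transistor is saturated. With V_CE = 0.2 V, I_C = (V_CC − 0.2)/R_C = 12.8/1 = 12.8 mA.
Check: β·I_B = 23.5 mA > I_C = 12.8 mA, confirming saturation.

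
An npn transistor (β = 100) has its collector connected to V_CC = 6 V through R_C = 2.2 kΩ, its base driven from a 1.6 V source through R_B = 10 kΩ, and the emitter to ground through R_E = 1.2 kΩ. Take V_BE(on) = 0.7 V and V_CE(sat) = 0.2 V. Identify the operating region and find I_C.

Assume active. Base-emitter loop: I_B = (V_BB − V_BE)/(R_B + (β+1)R_E) = (1.6 − 0.7)/(10 + 101×1.2) = 0.00686 mA.
I_C = β·I_B = 100×0.00686 = 0.686 mA.
V_CE = V_CC − I_C·R_C − I_E·R_E = 6 − 0.686×2.2 − 0.693×1.2 = 3.66 V > V_CE(sat), so the active-region assumption holds.

active; I_C ≈ 0.69 mA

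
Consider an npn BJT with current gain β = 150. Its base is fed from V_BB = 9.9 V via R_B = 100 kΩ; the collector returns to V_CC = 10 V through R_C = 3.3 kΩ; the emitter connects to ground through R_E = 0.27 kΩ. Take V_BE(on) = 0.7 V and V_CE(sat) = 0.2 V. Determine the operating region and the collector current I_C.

saturation; I_C ≈ 2.7 mA

Assume active: I_B = (9.9 − 0.7)/(100 + 151×0.27) = 0.0654 mA, I_C = β·I_B = 9.8 mA.
Then V_CE = 10 − 9.8×3.3 − 9.87×0.27 = -25 V < 0.2 V — the active assumption fails.
Re-solve with V_CE = 0.2 V. KCL at the emitter: V_E/R_E = (V_BB−0.7−V_E)/R_B + (V_CC−0.2−V_E)/R_C, giving V_E = 0.762 V.
I_C = (V_CC − 0.2 − V_E)/R_C = (9.8 − 0.762)/3.3 = 2.74 mA.
Check: I_B = (9.2 − 0.762)/100 = 0.0844 mA, and β·I_B = 12.7 mA > I_C, confirming saturation.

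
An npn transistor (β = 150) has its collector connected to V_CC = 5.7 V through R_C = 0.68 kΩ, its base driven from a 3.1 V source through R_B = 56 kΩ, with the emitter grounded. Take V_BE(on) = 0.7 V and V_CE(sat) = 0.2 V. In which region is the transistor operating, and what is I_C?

Assume active. Base-emitter loop: I_B = (V_BB − V_BE)/R_B = (3.1 − 0.7)/56 = 0.0429 mA.
I_C = β·I_B = 150×0.0429 = 6.43 mA.
V_CE = V_CC − I_C·R_C = 5.7 − 6.43×0.68 = 1.33 V > V_CE(sat), so the active-region assumption holds.

active; I_C ≈ 6.4 mA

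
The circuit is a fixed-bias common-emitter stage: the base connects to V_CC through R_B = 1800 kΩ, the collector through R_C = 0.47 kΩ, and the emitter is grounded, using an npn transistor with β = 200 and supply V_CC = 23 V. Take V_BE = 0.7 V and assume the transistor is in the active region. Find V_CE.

V_CE ≈ 22 V

Base loop: V_CC = I_B·R_B + V_BE, so I_B = (23 − 0.7)/1800 kΩ = 0.0124 mA.
In the active region I_C = β·I_B = 200 × 0.0124 = 2.48 mA.
Collector loop: V_CE = V_CC − I_C·R_C = 23 − 2.48×0.47 = 21.8 V.
Since V_CE = 21.8 V > V_CE(sat) ≈ 0.2 V, the transistor is in the active region as assumed.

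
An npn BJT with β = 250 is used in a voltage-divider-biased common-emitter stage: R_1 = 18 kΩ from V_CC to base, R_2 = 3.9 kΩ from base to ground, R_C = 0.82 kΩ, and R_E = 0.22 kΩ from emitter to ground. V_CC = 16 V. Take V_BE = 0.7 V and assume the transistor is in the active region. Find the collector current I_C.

I_C ≈ 9.2 mA

Thevenize the base divider: V_Th = V_CC·R_2/(R_1+R_2) = 16×3.9/21.9 = 2.85 V, R_Th = R_1‖R_2 = 3.21 kΩ.
Base-emitter loop: V_Th = I_B·R_Th + V_BE + (β+1)I_B·R_E, so I_B = (2.85 − 0.7) / (3.21 + 251×0.22) = 0.0368 mA.
I_C = β·I_B = 250×0.0368 = 9.2 mA, and I_E = (β+1)I_B = 9.23 mA.
V_CE = V_CC − I_C·R_C − I_E·R_E = 16 − 9.2×0.82 − 9.23×0.22 = 6.43 V.
V_CE = 6.43 V > 0.2 V confirms active-region operation.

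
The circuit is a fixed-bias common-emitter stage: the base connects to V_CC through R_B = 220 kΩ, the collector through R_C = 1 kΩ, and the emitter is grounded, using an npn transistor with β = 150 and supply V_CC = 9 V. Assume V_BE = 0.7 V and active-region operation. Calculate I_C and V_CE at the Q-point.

Base loop: V_CC = I_B·R_B + V_BE, so I_B = (9 − 0.7)/220 kΩ = 0.0377 mA.
In the active region I_C = β·I_B = 150 × 0.0377 = 5.66 mA.
Collector loop: V_CE = V_CC − I_C·R_C = 9 − 5.66×1 = 3.34 V.
Since V_CE = 3.34 V > V_CE(sat) ≈ 0.2 V, the transistor is in the active region as assumed.

I_C ≈ 5.7 mA, V_CE ≈ 3.3 V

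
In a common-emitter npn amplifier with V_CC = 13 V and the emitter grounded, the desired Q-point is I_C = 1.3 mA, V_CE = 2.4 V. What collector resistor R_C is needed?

Collector loop: V_CC = I_C·R_C + V_CE.
R_C = (V_CC − V_CE)/I_C = (13 − 2.4)/1.3 = 8.15 kΩ.

R_C ≈ 8.2 kΩ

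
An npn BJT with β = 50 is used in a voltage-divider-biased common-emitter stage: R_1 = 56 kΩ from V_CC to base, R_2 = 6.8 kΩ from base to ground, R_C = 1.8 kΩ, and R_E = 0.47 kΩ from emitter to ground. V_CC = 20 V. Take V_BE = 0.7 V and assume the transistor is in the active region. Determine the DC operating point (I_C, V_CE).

Thevenize the base divider: V_Th = V_CC·R_2/(R_1+R_2) = 20×6.8/62.8 = 2.17 V, R_Th = R_1‖R_2 = 6.06 kΩ.
Base-emitter loop: V_Th = I_B·R_Th + V_BE + (β+1)I_B·R_E, so I_B = (2.17 − 0.7) / (6.06 + 51×0.47) = 0.0488 mA.
I_C = β·I_B = 50×0.0488 = 2.44 mA, and I_E = (β+1)I_B = 2.49 mA.
V_CE = V_CC − I_C·R_C − I_E·R_E = 20 − 2.44×1.8 − 2.49×0.47 = 14.4 V.
V_CE = 14.4 V > 0.2 V confirms active-region operation.

I_C ≈ 2.4 mA, V_CE ≈ 14 V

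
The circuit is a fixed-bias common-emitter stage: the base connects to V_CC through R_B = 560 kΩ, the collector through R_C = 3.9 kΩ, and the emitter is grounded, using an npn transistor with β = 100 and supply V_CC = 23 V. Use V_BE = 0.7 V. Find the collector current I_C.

Base loop: V_CC = I_B·R_B + V_BE, so I_B = (23 − 0.7)/560 kΩ = 0.0398 mA.
In the active region I_C = β·I_B = 100 × 0.0398 = 3.98 mA.
Collector loop: V_CE = V_CC − I_C·R_C = 23 − 3.98×3.9 = 7.47 V.
Since V_CE = 7.47 V > V_CE(sat) ≈ 0.2 V, the transistor is in the active region as assumed.

I_C ≈ 4 mA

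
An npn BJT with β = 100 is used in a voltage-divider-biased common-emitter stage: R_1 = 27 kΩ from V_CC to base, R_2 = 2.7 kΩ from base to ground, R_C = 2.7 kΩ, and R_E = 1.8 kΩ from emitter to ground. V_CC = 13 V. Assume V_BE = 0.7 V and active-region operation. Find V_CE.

Thevenize the base divider: V_Th = V_CC·R_2/(R_1+R_2) = 13×2.7/29.7 = 1.18 V, R_Th = R_1‖R_2 = 2.45 kΩ.
Base-emitter loop: V_Th = I_B·R_Th + V_BE + (β+1)I_B·R_E, so I_B = (1.18 − 0.7) / (2.45 + 101×1.8) = 0.00261 mA.
I_C = β·I_B = 100×0.00261 = 0.261 mA, and I_E = (β+1)I_B = 0.264 mA.
V_CE = V_CC − I_C·R_C − I_E·R_E = 13 − 0.261×2.7 − 0.264×1.8 = 11.8 V.
V_CE = 11.8 V > 0.2 V confirms active-region operation.

V_CE ≈ 12 V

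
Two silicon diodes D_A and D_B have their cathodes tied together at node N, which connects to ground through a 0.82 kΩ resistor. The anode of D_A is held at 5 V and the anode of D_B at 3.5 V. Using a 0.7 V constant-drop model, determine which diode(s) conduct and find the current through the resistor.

Assume both conduct. Then node N would need to be at both 5−0.7 = 4.3 V and 3.5−0.7 = 2.8 V, which is impossible.
Assume only D_A conducts: V_N = 5 − 0.7 = 4.3 V, so I_R = 4.3/0.82 = 5.24 mA.
Check D_B: its anode-to-cathode voltage is 3.5 − 4.3 = -0.8 V < 0.7 V, so it is off. The assumption is consistent.

Only D_A conducts; I_R ≈ 5.2 mA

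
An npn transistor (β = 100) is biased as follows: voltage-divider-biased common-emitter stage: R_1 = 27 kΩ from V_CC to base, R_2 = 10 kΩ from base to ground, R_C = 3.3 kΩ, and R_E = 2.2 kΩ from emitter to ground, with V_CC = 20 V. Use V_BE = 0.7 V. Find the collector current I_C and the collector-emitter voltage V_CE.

Thevenize the base divider: V_Th = V_CC·R_2/(R_1+R_2) = 20×10/37 = 5.41 V, R_Th = R_1‖R_2 = 7.3 kΩ.
Base-emitter loop: V_Th = I_B·R_Th + V_BE + (β+1)I_B·R_E, so I_B = (5.41 − 0.7) / (7.3 + 101×2.2) = 0.0205 mA.
I_C = β·I_B = 100×0.0205 = 2.05 mA, and I_E = (β+1)I_B = 2.07 mA.
V_CE = V_CC − I_C·R_C − I_E·R_E = 20 − 2.05×3.3 − 2.07×2.2 = 8.68 V.
V_CE = 8.68 V > 0.2 V confirms active-region operation.

I_C ≈ 2.1 mA, V_CE ≈ 8.7 V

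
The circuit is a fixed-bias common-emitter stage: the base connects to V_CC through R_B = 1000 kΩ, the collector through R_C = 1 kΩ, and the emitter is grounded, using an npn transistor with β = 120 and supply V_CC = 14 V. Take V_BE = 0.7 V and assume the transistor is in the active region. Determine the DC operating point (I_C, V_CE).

I_C ≈ 1.6 mA, V_CE ≈ 12 V

Base loop: V_CC = I_B·R_B + V_BE, so I_B = (14 − 0.7)/1000 kΩ = 0.0133 mA.
In the active region I_C = β·I_B = 120 × 0.0133 = 1.6 mA.
Collector loop: V_CE = V_CC − I_C·R_C = 14 − 1.6×1 = 12.4 V.
Since V_CE = 12.4 V > V_CE(sat) ≈ 0.2 V, the transistor is in the active region as assumed.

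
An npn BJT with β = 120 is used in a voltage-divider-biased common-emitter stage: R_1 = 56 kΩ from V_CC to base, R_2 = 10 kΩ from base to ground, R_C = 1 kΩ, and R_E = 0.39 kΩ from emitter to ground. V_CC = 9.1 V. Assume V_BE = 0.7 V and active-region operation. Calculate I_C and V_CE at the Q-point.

I_C ≈ 1.5 mA, V_CE ≈ 7.1 V

Thevenize the base divider: V_Th = V_CC·R_2/(R_1+R_2) = 9.1×10/66 = 1.38 V, R_Th = R_1‖R_2 = 8.48 kΩ.
Base-emitter loop: V_Th = I_B·R_Th + V_BE + (β+1)I_B·R_E, so I_B = (1.38 − 0.7) / (8.48 + 121×0.39) = 0.0122 mA.
I_C = β·I_B = 120×0.0122 = 1.46 mA, and I_E = (β+1)I_B = 1.48 mA.
V_CE = V_CC − I_C·R_C − I_E·R_E = 9.1 − 1.46×1 − 1.48×0.39 = 7.06 V.
V_CE = 7.06 V > 0.2 V confirms active-region operation.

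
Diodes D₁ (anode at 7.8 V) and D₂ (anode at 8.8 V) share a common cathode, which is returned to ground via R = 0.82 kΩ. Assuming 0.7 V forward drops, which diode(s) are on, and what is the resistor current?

Assume both conduct. Then node N would need to be at both 7.8−0.7 = 7.1 V and 8.8−0.7 = 8.1 V, which is impossible.
Assume only D₂ conducts: V_N = 8.8 − 0.7 = 8.1 V, so I_R = 8.1/0.82 = 9.88 mA.
Check D₁: its anode-to-cathode voltage is 7.8 − 8.1 = -0.3 V < 0.7 V, so it is off. The assumption is consistent.

Only D₂ conducts; I_R ≈ 9.9 mA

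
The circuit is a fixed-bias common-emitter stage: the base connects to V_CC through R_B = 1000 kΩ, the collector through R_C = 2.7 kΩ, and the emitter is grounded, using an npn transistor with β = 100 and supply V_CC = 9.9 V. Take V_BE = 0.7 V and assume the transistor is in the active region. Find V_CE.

V_CE ≈ 7.4 V

Base loop: V_CC = I_B·R_B + V_BE, so I_B = (9.9 − 0.7)/1000 kΩ = 0.0092 mA.
In the active region I_C = β·I_B = 100 × 0.0092 = 0.92 mA.
Collector loop: V_CE = V_CC − I_C·R_C = 9.9 − 0.92×2.7 = 7.42 V.
Since V_CE = 7.42 V > V_CE(sat) ≈ 0.2 V, the transistor is in the active region as assumed.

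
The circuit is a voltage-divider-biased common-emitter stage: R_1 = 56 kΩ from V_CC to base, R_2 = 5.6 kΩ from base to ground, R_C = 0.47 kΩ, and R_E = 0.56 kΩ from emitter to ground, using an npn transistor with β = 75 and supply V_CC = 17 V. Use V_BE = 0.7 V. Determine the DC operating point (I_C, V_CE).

Thevenize the base divider: V_Th = V_CC·R_2/(R_1+R_2) = 17×5.6/61.6 = 1.55 V, R_Th = R_1‖R_2 = 5.09 kΩ.
Base-emitter loop: V_Th = I_B·R_Th + V_BE + (β+1)I_B·R_E, so I_B = (1.55 − 0.7) / (5.09 + 76×0.56) = 0.0177 mA.
I_C = β·I_B = 75×0.0177 = 1.33 mA, and I_E = (β+1)I_B = 1.35 mA.
V_CE = V_CC − I_C·R_C − I_E·R_E = 17 − 1.33×0.47 − 1.35×0.56 = 15.6 V.
V_CE = 15.6 V > 0.2 V confirms active-region operation.

I_C ≈ 1.3 mA, V_CE ≈ 16 V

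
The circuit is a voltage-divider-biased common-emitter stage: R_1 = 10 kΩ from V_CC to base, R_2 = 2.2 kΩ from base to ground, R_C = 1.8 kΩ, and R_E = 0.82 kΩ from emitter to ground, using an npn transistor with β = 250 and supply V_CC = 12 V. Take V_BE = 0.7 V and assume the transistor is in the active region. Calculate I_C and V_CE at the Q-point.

Thevenize the base divider: V_Th = V_CC·R_2/(R_1+R_2) = 12×2.2/12.2 = 2.16 V, R_Th = R_1‖R_2 = 1.8 kΩ.
Base-emitter loop: V_Th = I_B·R_Th + V_BE + (β+1)I_B·R_E, so I_B = (2.16 − 0.7) / (1.8 + 251×0.82) = 0.00705 mA.
I_C = β·I_B = 250×0.00705 = 1.76 mA, and I_E = (β+1)I_B = 1.77 mA.
V_CE = V_CC − I_C·R_C − I_E·R_E = 12 − 1.76×1.8 − 1.77×0.82 = 7.38 V.
V_CE = 7.38 V > 0.2 V confirms active-region operation.

I_C ≈ 1.8 mA, V_CE ≈ 7.4 V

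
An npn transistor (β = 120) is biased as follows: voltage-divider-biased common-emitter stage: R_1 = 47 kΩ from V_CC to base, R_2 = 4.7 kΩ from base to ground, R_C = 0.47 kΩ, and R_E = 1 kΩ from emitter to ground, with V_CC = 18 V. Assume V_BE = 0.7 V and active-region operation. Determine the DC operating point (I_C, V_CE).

I_C ≈ 0.9 mA, V_CE ≈ 17 V

Thevenize the base divider: V_Th = V_CC·R_2/(R_1+R_2) = 18×4.7/51.7 = 1.64 V, R_Th = R_1‖R_2 = 4.27 kΩ.
Base-emitter loop: V_Th = I_B·R_Th + V_BE + (β+1)I_B·R_E, so I_B = (1.64 − 0.7) / (4.27 + 121×1) = 0.00747 mA.
I_C = β·I_B = 120×0.00747 = 0.897 mA, and I_E = (β+1)I_B = 0.904 mA.
V_CE = V_CC − I_C·R_C − I_E·R_E = 18 − 0.897×0.47 − 0.904×1 = 16.7 V.
V_CE = 16.7 V > 0.2 V confirms active-region operation.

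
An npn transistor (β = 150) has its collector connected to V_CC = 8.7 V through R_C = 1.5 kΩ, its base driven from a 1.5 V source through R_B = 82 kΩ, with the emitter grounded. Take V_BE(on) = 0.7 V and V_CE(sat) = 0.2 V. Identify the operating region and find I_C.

Assume active. Base-emitter loop: I_B = (V_BB − V_BE)/R_B = (1.5 − 0.7)/82 = 0.00976 mA.
I_C = β·I_B = 150×0.00976 = 1.46 mA.
V_CE = V_CC − I_C·R_C = 8.7 − 1.46×1.5 = 6.5 V > V_CE(sat), so the active-region assumption holds.

active; I_C ≈ 1.5 mA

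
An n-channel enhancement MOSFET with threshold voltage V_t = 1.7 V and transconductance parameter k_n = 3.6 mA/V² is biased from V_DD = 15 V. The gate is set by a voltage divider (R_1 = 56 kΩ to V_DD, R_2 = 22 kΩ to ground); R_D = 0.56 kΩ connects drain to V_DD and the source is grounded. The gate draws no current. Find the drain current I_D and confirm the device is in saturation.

I_D ≈ 12 mA

V_G = V_DD·R_2/(R_1+R_2) = 15×22/78 = 4.23 V. With the source grounded, V_GS = V_G = 4.23 V.
Assume saturation: I_D = (k_n/2)(V_GS − V_t)² = (3.6/2)×(4.23 − 1.7)² = 1.8×2.53² = 11.5 mA.
V_DS = V_DD − I_D·R_D = 15 − 11.5×0.56 = 8.54 V.
Saturation requires V_DS ≥ V_GS − V_t = 2.53 V; 8.54 ≥ 2.53 ✓.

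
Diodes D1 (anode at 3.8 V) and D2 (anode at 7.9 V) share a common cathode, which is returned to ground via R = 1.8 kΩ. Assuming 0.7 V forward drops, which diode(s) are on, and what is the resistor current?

Only D2 conducts; I_R ≈ 4 mA

Assume both conduct. Then node N would need to be at both 3.8−0.7 = 3.1 V and 7.9−0.7 = 7.2 V, which is impossible.
Assume only D2 conducts: V_N = 7.9 − 0.7 = 7.2 V, so I_R = 7.2/1.8 = 4 mA.
Check D1: its anode-to-cathode voltage is 3.8 − 7.2 = -3.4 V < 0.7 V, so it is off. The assumption is consistent.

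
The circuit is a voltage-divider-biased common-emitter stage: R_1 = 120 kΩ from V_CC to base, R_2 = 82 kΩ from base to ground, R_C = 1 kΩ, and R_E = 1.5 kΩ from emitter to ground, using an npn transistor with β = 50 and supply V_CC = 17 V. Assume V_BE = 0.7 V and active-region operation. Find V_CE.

V_CE ≈ 11 V

Thevenize the base divider: V_Th = V_CC·R_2/(R_1+R_2) = 17×82/202 = 6.9 V, R_Th = R_1‖R_2 = 48.7 kΩ.
Base-emitter loop: V_Th = I_B·R_Th + V_BE + (β+1)I_B·R_E, so I_B = (6.9 − 0.7) / (48.7 + 51×1.5) = 0.0495 mA.
I_C = β·I_B = 50×0.0495 = 2.48 mA, and I_E = (β+1)I_B = 2.53 mA.
V_CE = V_CC − I_C·R_C − I_E·R_E = 17 − 2.48×1 − 2.53×1.5 = 10.7 V.
V_CE = 10.7 V > 0.2 V confirms active-region operation.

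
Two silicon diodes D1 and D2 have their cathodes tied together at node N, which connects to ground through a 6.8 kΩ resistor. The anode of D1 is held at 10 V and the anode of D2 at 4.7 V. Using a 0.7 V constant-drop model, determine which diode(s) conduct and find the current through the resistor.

Only D1 conducts; I_R ≈ 1.4 mA

Assume both conduct. Then node N would need to be at both 10−0.7 = 9.3 V and 4.7−0.7 = 4 V, which is impossible.
Assume only D1 conducts: V_N = 10 − 0.7 = 9.3 V, so I_R = 9.3/6.8 = 1.37 mA.
Check D2: its anode-to-cathode voltage is 4.7 − 9.3 = -4.6 V < 0.7 V, so it is off. The assumption is consistent.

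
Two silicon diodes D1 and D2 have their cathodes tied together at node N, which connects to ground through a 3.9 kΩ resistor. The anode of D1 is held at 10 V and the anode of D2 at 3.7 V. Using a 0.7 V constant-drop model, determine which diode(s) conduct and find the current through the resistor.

Only D1 conducts; I_R ≈ 2.4 mA

Assume both conduct. Then node N would need to be at both 10−0.7 = 9.3 V and 3.7−0.7 = 3 V, which is impossible.
Assume only D1 conducts: V_N = 10 − 0.7 = 9.3 V, so I_R = 9.3/3.9 = 2.38 mA.
Check D2: its anode-to-cathode voltage is 3.7 − 9.3 = -5.6 V < 0.7 V, so it is off. The assumption is consistent.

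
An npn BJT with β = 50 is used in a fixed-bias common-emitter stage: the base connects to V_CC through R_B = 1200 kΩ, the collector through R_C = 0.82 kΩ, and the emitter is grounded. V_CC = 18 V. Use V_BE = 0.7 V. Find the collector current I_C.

Base loop: V_CC = I_B·R_B + V_BE, so I_B = (18 − 0.7)/1200 kΩ = 0.0144 mA.
In the active region I_C = β·I_B = 50 × 0.0144 = 0.721 mA.
Collector loop: V_CE = V_CC − I_C·R_C = 18 − 0.721×0.82 = 17.4 V.
Since V_CE = 17.4 V > V_CE(sat) ≈ 0.2 V, the transistor is in the active region as assumed.

I_C ≈ 0.72 mA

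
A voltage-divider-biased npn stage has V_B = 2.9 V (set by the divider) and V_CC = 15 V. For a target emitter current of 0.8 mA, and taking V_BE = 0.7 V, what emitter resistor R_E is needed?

V_E = V_B − V_BE = 2.9 − 0.7 = 2.2 V.
R_E = V_E / I_E = 2.2 / 0.8 = 2.75 kΩ.

R_E ≈ 2.8 kΩ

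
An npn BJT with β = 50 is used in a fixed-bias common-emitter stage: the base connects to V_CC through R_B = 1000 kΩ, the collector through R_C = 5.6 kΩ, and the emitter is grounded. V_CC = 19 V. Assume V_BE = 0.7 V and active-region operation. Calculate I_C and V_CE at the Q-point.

I_C ≈ 0.92 mA, V_CE ≈ 14 V

Base loop: V_CC = I_B·R_B + V_BE, so I_B = (19 − 0.7)/1000 kΩ = 0.0183 mA.
In the active region I_C = β·I_B = 50 × 0.0183 = 0.915 mA.
Collector loop: V_CE = V_CC − I_C·R_C = 19 − 0.915×5.6 = 13.9 V.
Since V_CE = 13.9 V > V_CE(sat) ≈ 0.2 V, the transistor is in the active region as assumed.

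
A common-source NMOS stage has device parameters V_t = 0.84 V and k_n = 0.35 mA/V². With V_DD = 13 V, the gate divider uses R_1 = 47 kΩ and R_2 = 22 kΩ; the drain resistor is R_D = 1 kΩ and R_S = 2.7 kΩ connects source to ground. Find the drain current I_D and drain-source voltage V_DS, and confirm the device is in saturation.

I_D ≈ 0.56 mA, V_DS ≈ 11 V

V_G = V_DD·R_2/(R_1+R_2) = 13×22/69 = 4.14 V.
Assume saturation: I_D = (k_n/2)(V_GS − V_t)² with V_GS = V_G − I_D·R_S = 4.14 − 2.7·I_D.
Substituting gives 1.28·I_D² − 4.12·I_D + 1.91 = 0, with roots I_D = 0.561 or 2.67 mA.
The root I_D = 2.67 mA gives V_GS = -3.07 V ≤ V_t, so take I_D = 0.561 mA.
Then V_GS = 2.63 V and V_DS = V_DD − I_D(R_D+R_S) = 13 − 0.561×3.7 = 10.9 V.
Saturation requires V_DS ≥ V_GS − V_t = 1.79 V; 10.9 ≥ 1.79 ✓.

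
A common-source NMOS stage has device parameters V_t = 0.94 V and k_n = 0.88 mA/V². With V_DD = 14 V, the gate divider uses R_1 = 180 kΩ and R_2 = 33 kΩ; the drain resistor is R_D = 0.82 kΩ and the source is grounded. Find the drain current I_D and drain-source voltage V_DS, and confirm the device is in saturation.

I_D ≈ 0.66 mA, V_DS ≈ 13 V

V_G = V_DD·R_2/(R_1+R_2) = 14×33/213 = 2.17 V. With the source grounded, V_GS = V_G = 2.17 V.
Assume saturation: I_D = (k_n/2)(V_GS − V_t)² = (0.88/2)×(2.17 − 0.94)² = 0.44×1.23² = 0.665 mA.
V_DS = V_DD − I_D·R_D = 14 − 0.665×0.82 = 13.5 V.
Saturation requires V_DS ≥ V_GS − V_t = 1.23 V; 13.5 ≥ 1.23 ✓.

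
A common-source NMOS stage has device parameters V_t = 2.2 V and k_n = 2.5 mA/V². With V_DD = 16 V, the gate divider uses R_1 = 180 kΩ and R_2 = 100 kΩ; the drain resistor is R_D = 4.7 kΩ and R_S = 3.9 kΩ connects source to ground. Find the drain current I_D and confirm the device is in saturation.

V_G = V_DD·R_2/(R_1+R_2) = 16×100/280 = 5.71 V.
Assume saturation: I_D = (k_n/2)(V_GS − V_t)² with V_GS = V_G − I_D·R_S = 5.71 − 3.9·I_D.
Substituting gives 19·I_D² − 35.3·I_D + 15.4 = 0, with roots I_D = 0.708 or 1.15 mA.
The root I_D = 1.15 mA gives V_GS = 1.24 V ≤ V_t, so take I_D = 0.708 mA.
Then V_GS = 2.95 V and V_DS = V_DD − I_D(R_D+R_S) = 16 − 0.708×8.6 = 9.91 V.
Saturation requires V_DS ≥ V_GS − V_t = 0.753 V; 9.91 ≥ 0.753 ✓.

I_D ≈ 0.71 mA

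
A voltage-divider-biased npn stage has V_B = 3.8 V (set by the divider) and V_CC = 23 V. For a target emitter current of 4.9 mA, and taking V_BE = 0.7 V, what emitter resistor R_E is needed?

V_E = V_B − V_BE = 3.8 − 0.7 = 3.1 V.
R_E = V_E / I_E = 3.1 / 4.9 = 0.633 kΩ.

R_E ≈ 0.63 kΩ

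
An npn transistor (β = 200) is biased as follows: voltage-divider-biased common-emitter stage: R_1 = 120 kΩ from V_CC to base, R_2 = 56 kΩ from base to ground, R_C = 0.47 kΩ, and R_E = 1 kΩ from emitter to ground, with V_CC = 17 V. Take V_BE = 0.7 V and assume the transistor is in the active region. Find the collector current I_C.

I_C ≈ 3.9 mA

Thevenize the base divider: V_Th = V_CC·R_2/(R_1+R_2) = 17×56/176 = 5.41 V, R_Th = R_1‖R_2 = 38.2 kΩ.
Base-emitter loop: V_Th = I_B·R_Th + V_BE + (β+1)I_B·R_E, so I_B = (5.41 − 0.7) / (38.2 + 201×1) = 0.0197 mA.
I_C = β·I_B = 200×0.0197 = 3.94 mA, and I_E = (β+1)I_B = 3.96 mA.
V_CE = V_CC − I_C·R_C − I_E·R_E = 17 − 3.94×0.47 − 3.96×1 = 11.2 V.
V_CE = 11.2 V > 0.2 V confirms active-region operation.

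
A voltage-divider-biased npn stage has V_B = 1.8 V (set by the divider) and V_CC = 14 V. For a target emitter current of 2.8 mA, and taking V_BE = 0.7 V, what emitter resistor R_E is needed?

R_E ≈ 0.39 kΩ

V_E = V_B − V_BE = 1.8 − 0.7 = 1.1 V.
R_E = V_E / I_E = 1.1 / 2.8 = 0.393 kΩ.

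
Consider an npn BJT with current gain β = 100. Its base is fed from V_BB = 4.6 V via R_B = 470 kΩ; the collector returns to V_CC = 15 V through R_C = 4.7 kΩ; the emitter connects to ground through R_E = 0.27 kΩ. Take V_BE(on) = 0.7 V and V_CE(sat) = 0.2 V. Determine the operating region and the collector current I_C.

active; I_C ≈ 0.78 mA

Assume active. Base-emitter loop: I_B = (V_BB − V_BE)/(R_B + (β+1)R_E) = (4.6 − 0.7)/(470 + 101×0.27) = 0.00784 mA.
I_C = β·I_B = 100×0.00784 = 0.784 mA.
V_CE = V_CC − I_C·R_C − I_E·R_E = 15 − 0.784×4.7 − 0.792×0.27 = 11.1 V > V_CE(sat), so the active-region assumption holds.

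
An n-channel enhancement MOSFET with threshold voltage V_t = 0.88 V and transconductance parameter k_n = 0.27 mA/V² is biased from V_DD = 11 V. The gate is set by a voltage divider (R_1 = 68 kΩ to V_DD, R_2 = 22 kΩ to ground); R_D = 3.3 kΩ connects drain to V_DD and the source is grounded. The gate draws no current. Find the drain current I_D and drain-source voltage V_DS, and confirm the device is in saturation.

V_G = V_DD·R_2/(R_1+R_2) = 11×22/90 = 2.69 V. With the source grounded, V_GS = V_G = 2.69 V.
Assume saturation: I_D = (k_n/2)(V_GS − V_t)² = (0.27/2)×(2.69 − 0.88)² = 0.135×1.81² = 0.442 mA.
V_DS = V_DD − I_D·R_D = 11 − 0.442×3.3 = 9.54 V.
Saturation requires V_DS ≥ V_GS − V_t = 1.81 V; 9.54 ≥ 1.81 ✓.

I_D ≈ 0.44 mA, V_DS ≈ 9.5 V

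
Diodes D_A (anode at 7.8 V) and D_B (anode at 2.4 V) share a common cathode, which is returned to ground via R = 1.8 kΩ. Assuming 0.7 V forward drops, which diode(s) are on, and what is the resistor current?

Only D_A conducts; I_R ≈ 3.9 mA

Assume both conduct. Then node N would need to be at both 7.8−0.7 = 7.1 V and 2.4−0.7 = 1.7 V, which is impossible.
Assume only D_A conducts: V_N = 7.8 − 0.7 = 7.1 V, so I_R = 7.1/1.8 = 3.94 mA.
Check D_B: its anode-to-cathode voltage is 2.4 − 7.1 = -4.7 V < 0.7 V, so it is off. The assumption is consistent.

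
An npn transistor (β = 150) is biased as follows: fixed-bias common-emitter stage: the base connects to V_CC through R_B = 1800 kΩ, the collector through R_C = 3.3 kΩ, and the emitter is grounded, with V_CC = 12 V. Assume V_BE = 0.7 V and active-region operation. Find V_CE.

V_CE ≈ 8.9 V

Base loop: V_CC = I_B·R_B + V_BE, so I_B = (12 − 0.7)/1800 kΩ = 0.00628 mA.
In the active region I_C = β·I_B = 150 × 0.00628 = 0.942 mA.
Collector loop: V_CE = V_CC − I_C·R_C = 12 − 0.942×3.3 = 8.89 V.
Since V_CE = 8.89 V > V_CE(sat) ≈ 0.2 V, the transistor is in the active region as assumed.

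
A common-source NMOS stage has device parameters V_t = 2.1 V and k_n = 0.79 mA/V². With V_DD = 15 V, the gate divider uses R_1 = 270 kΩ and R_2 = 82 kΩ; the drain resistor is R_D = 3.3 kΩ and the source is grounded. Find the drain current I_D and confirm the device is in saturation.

I_D ≈ 0.77 mA

V_G = V_DD·R_2/(R_1+R_2) = 15×82/352 = 3.49 V. With the source grounded, V_GS = V_G = 3.49 V.
Assume saturation: I_D = (k_n/2)(V_GS − V_t)² = (0.79/2)×(3.49 − 2.1)² = 0.395×1.39² = 0.768 mA.
V_DS = V_DD − I_D·R_D = 15 − 0.768×3.3 = 12.5 V.
Saturation requires V_DS ≥ V_GS − V_t = 1.39 V; 12.5 ≥ 1.39 ✓.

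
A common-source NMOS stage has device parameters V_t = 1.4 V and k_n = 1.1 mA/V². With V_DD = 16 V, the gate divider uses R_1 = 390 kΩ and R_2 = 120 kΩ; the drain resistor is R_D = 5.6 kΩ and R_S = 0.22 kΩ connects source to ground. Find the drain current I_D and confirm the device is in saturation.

V_G = V_DD·R_2/(R_1+R_2) = 16×120/510 = 3.76 V.
Assume saturation: I_D = (k_n/2)(V_GS − V_t)² with V_GS = V_G − I_D·R_S = 3.76 − 0.22·I_D.
Substituting gives 0.0266·I_D² − 1.57·I_D + 3.08 = 0, with roots I_D = 2.03 or 57 mA.
The root I_D = 57 mA gives V_GS = -8.78 V ≤ V_t, so take I_D = 2.03 mA.
Then V_GS = 3.32 V and V_DS = V_DD − I_D(R_D+R_S) = 16 − 2.03×5.82 = 4.21 V.
Saturation requires V_DS ≥ V_GS − V_t = 1.92 V; 4.21 ≥ 1.92 ✓.

I_D ≈ 2 mA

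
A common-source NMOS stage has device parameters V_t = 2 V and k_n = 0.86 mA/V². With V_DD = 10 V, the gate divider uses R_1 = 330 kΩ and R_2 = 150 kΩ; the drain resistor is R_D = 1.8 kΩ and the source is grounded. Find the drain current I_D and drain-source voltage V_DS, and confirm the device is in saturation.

V_G = V_DD·R_2/(R_1+R_2) = 10×150/480 = 3.12 V. With the source grounded, V_GS = V_G = 3.12 V.
Assume saturation: I_D = (k_n/2)(V_GS − V_t)² = (0.86/2)×(3.12 − 2)² = 0.43×1.12² = 0.544 mA.
V_DS = V_DD − I_D·R_D = 10 − 0.544×1.8 = 9.02 V.
Saturation requires V_DS ≥ V_GS − V_t = 1.12 V; 9.02 ≥ 1.12 ✓.

I_D ≈ 0.54 mA, V_DS ≈ 9 V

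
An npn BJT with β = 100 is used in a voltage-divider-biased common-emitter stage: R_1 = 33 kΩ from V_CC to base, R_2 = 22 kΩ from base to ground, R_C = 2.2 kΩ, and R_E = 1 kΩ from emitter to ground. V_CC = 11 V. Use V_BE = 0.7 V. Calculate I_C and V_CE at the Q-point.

I_C ≈ 3.2 mA, V_CE ≈ 0.6 V

Thevenize the base divider: V_Th = V_CC·R_2/(R_1+R_2) = 11×22/55 = 4.4 V, R_Th = R_1‖R_2 = 13.2 kΩ.
Base-emitter loop: V_Th = I_B·R_Th + V_BE + (β+1)I_B·R_E, so I_B = (4.4 − 0.7) / (13.2 + 101×1) = 0.0324 mA.
I_C = β·I_B = 100×0.0324 = 3.24 mA, and I_E = (β+1)I_B = 3.27 mA.
V_CE = V_CC − I_C·R_C − I_E·R_E = 11 − 3.24×2.2 − 3.27×1 = 0.6 V.
V_CE = 0.6 V > 0.2 V confirms active-region operation.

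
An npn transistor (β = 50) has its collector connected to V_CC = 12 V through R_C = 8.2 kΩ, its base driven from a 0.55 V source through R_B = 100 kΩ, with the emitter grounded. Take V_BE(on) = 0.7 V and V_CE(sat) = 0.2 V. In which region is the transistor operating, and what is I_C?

cutoff; I_C ≈ 0

V_BB = 0.55 V ≤ V_BE(on) = 0.7 V, so the base-emitter junction is not forward biased.
The transistor is in cutoff: I_B = I_C = 0.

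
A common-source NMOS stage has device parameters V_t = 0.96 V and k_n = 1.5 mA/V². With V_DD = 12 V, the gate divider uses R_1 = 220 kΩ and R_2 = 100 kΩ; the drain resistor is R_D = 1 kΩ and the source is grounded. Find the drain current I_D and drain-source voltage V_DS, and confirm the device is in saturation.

I_D ≈ 5.8 mA, V_DS ≈ 6.2 V

V_G = V_DD·R_2/(R_1+R_2) = 12×100/320 = 3.75 V. With the source grounded, V_GS = V_G = 3.75 V.
Assume saturation: I_D = (k_n/2)(V_GS − V_t)² = (1.5/2)×(3.75 − 0.96)² = 0.75×2.79² = 5.84 mA.
V_DS = V_DD − I_D·R_D = 12 − 5.84×1 = 6.16 V.
Saturation requires V_DS ≥ V_GS − V_t = 2.79 V; 6.16 ≥ 2.79 ✓.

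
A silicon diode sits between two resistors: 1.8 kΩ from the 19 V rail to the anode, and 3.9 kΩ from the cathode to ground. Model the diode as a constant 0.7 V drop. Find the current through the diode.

The two resistors are in series with the diode, so KVL gives 19 = I·1.8 + 0.7 + I·3.9.
I = (19 − 0.7) / (1.8 + 3.9) kΩ = 18.3 / 5.7 = 3.21 mA.

I ≈ 3.2 mA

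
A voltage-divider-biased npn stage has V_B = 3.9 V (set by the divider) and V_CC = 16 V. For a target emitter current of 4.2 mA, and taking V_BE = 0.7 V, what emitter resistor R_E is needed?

V_E = V_B − V_BE = 3.9 − 0.7 = 3.2 V.
R_E = V_E / I_E = 3.2 / 4.2 = 0.762 kΩ.

R_E ≈ 0.76 kΩ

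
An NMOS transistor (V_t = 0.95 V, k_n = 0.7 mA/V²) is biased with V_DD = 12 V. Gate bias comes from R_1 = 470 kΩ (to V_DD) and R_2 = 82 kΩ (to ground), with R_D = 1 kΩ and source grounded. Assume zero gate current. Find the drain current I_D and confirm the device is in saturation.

V_G = V_DD·R_2/(R_1+R_2) = 12×82/552 = 1.78 V. With the source grounded, V_GS = V_G = 1.78 V.
Assume saturation: I_D = (k_n/2)(V_GS − V_t)² = (0.7/2)×(1.78 − 0.95)² = 0.35×0.833² = 0.243 mA.
V_DS = V_DD − I_D·R_D = 12 − 0.243×1 = 11.8 V.
Saturation requires V_DS ≥ V_GS − V_t = 0.833 V; 11.8 ≥ 0.833 ✓.

I_D ≈ 0.24 mA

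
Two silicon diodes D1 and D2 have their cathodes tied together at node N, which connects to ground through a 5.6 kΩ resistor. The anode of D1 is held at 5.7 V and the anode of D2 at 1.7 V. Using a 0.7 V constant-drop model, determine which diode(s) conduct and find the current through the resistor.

Only D1 conducts; I_R ≈ 0.89 mA

Assume both conduct. Then node N would need to be at both 5.7−0.7 = 5 V and 1.7−0.7 = 1 V, which is impossible.
Assume only D1 conducts: V_N = 5.7 − 0.7 = 5 V, so I_R = 5/5.6 = 0.893 mA.
Check D2: its anode-to-cathode voltage is 1.7 − 5 = -3.3 V < 0.7 V, so it is off. The assumption is consistent.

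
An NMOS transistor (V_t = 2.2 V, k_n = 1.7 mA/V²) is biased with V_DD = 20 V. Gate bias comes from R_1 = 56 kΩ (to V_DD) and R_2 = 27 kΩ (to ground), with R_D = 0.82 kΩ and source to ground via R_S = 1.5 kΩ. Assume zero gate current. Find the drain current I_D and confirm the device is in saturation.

V_G = V_DD·R_2/(R_1+R_2) = 20×27/83 = 6.51 V.
Assume saturation: I_D = (k_n/2)(V_GS − V_t)² with V_GS = V_G − I_D·R_S = 6.51 − 1.5·I_D.
Substituting gives 1.91·I_D² − 12·I_D + 15.8 = 0, with roots I_D = 1.88 or 4.38 mA.
The root I_D = 4.38 mA gives V_GS = -0.0713 V ≤ V_t, so take I_D = 1.88 mA.
Then V_GS = 3.69 V and V_DS = V_DD − I_D(R_D+R_S) = 20 − 1.88×2.32 = 15.6 V.
Saturation requires V_DS ≥ V_GS − V_t = 1.49 V; 15.6 ≥ 1.49 ✓.

I_D ≈ 1.9 mA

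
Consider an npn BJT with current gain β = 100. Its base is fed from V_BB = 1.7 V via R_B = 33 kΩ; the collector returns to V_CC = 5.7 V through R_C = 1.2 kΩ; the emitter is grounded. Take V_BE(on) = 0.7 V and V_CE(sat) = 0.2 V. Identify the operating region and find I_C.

Assume active. Base-emitter loop: I_B = (V_BB − V_BE)/R_B = (1.7 − 0.7)/33 = 0.0303 mA.
I_C = β·I_B = 100×0.0303 = 3.03 mA.
V_CE = V_CC − I_C·R_C = 5.7 − 3.03×1.2 = 2.06 V > V_CE(sat), so the active-region assumption holds.

active; I_C ≈ 3 mA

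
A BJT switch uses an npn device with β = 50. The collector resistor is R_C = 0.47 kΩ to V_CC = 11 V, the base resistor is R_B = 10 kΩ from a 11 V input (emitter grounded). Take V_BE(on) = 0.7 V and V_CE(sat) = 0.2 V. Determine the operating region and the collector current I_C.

Assume active: I_B = (11 − 0.7)/10 = 1.03 mA, giving I_C = β·I_B = 51.5 mA.
But then V_CE = 11 − 51.5×0.47 = -13.2 V < V_CE(sat) = 0.2 V — impossible in the active region.
So the transistor is saturated. With V_CE = 0.2 V, I_C = (V_CC − 0.2)/R_C = 10.8/0.47 = 23 mA.
Check: β·I_B = 51.5 mA > I_C = 23 mA, confirming saturation.

saturation; I_C ≈ 23 mA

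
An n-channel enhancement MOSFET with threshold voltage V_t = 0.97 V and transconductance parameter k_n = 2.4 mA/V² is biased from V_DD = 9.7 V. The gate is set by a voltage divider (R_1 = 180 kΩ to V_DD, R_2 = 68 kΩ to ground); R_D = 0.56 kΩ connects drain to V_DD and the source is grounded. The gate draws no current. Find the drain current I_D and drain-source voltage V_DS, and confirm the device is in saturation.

V_G = V_DD·R_2/(R_1+R_2) = 9.7×68/248 = 2.66 V. With the source grounded, V_GS = V_G = 2.66 V.
Assume saturation: I_D = (k_n/2)(V_GS − V_t)² = (2.4/2)×(2.66 − 0.97)² = 1.2×1.69² = 3.43 mA.
V_DS = V_DD − I_D·R_D = 9.7 − 3.43×0.56 = 7.78 V.
Saturation requires V_DS ≥ V_GS − V_t = 1.69 V; 7.78 ≥ 1.69 ✓.

I_D ≈ 3.4 mA, V_DS ≈ 7.8 V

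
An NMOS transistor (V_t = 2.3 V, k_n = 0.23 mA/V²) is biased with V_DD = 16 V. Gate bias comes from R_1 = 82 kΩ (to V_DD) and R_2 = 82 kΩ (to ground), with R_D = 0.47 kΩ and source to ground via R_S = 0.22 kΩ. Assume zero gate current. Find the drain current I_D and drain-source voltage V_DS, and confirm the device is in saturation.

V_G = V_DD·R_2/(R_1+R_2) = 16×82/164 = 8 V.
Assume saturation: I_D = (k_n/2)(V_GS − V_t)² with V_GS = V_G − I_D·R_S = 8 − 0.22·I_D.
Substituting gives 0.00557·I_D² − 1.29·I_D + 3.74 = 0, with roots I_D = 2.94 or 229 mA.
The root I_D = 229 mA gives V_GS = -42.3 V ≤ V_t, so take I_D = 2.94 mA.
Then V_GS = 7.35 V and V_DS = V_DD − I_D(R_D+R_S) = 16 − 2.94×0.69 = 14 V.
Saturation requires V_DS ≥ V_GS − V_t = 5.05 V; 14 ≥ 5.05 ✓.

I_D ≈ 2.9 mA, V_DS ≈ 14 V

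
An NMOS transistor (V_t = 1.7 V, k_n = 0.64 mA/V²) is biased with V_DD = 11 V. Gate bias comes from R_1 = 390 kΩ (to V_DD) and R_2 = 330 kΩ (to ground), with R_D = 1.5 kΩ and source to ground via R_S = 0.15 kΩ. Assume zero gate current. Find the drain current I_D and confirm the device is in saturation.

I_D ≈ 2.7 mA

V_G = V_DD·R_2/(R_1+R_2) = 11×330/720 = 5.04 V.
Assume saturation: I_D = (k_n/2)(V_GS − V_t)² with V_GS = V_G − I_D·R_S = 5.04 − 0.15·I_D.
Substituting gives 0.0072·I_D² − 1.32·I_D + 3.57 = 0, with roots I_D = 2.75 or 181 mA.
The root I_D = 181 mA gives V_GS = -22.1 V ≤ V_t, so take I_D = 2.75 mA.
Then V_GS = 4.63 V and V_DS = V_DD − I_D(R_D+R_S) = 11 − 2.75×1.65 = 6.47 V.
Saturation requires V_DS ≥ V_GS − V_t = 2.93 V; 6.47 ≥ 2.93 ✓.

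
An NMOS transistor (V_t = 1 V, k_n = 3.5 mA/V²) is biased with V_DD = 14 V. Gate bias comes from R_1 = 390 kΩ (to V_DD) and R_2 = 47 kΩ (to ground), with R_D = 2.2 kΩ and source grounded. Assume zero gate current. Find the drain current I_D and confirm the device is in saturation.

V_G = V_DD·R_2/(R_1+R_2) = 14×47/437 = 1.51 V. With the source grounded, V_GS = V_G = 1.51 V.
Assume saturation: I_D = (k_n/2)(V_GS − V_t)² = (3.5/2)×(1.51 − 1)² = 1.75×0.506² = 0.448 mA.
V_DS = V_DD − I_D·R_D = 14 − 0.448×2.2 = 13 V.
Saturation requires V_DS ≥ V_GS − V_t = 0.506 V; 13 ≥ 0.506 ✓.

I_D ≈ 0.45 mA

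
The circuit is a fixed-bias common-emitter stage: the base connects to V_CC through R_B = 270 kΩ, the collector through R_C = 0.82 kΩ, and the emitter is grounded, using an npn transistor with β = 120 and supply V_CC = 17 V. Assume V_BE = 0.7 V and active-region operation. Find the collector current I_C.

Base loop: V_CC = I_B·R_B + V_BE, so I_B = (17 − 0.7)/270 kΩ = 0.0604 mA.
In the active region I_C = β·I_B = 120 × 0.0604 = 7.24 mA.
Collector loop: V_CE = V_CC − I_C·R_C = 17 − 7.24×0.82 = 11.1 V.
Since V_CE = 11.1 V > V_CE(sat) ≈ 0.2 V, the transistor is in the active region as assumed.

I_C ≈ 7.2 mA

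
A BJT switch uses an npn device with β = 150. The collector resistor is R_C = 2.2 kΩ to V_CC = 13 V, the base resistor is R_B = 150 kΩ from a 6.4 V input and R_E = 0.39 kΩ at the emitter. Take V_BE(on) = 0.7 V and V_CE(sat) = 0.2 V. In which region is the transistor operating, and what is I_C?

active; I_C ≈ 4.1 mA

Assume active. Base-emitter loop: I_B = (V_BB − V_BE)/(R_B + (β+1)R_E) = (6.4 − 0.7)/(150 + 151×0.39) = 0.0273 mA.
I_C = β·I_B = 150×0.0273 = 4.09 mA.
V_CE = V_CC − I_C·R_C − I_E·R_E = 13 − 4.09×2.2 − 4.12×0.39 = 2.39 V > V_CE(sat), so the active-region assumption holds.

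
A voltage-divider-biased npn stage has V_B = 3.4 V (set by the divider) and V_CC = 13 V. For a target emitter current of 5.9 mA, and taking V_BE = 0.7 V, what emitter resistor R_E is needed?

R_E ≈ 0.46 kΩ

V_E = V_B − V_BE = 3.4 − 0.7 = 2.7 V.
R_E = V_E / I_E = 2.7 / 5.9 = 0.458 kΩ.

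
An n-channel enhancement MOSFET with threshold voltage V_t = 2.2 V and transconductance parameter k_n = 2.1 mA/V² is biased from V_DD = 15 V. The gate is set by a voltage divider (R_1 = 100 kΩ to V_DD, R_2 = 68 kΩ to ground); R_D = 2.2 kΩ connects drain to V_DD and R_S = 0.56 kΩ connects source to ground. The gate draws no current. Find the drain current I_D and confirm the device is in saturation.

V_G = V_DD·R_2/(R_1+R_2) = 15×68/168 = 6.07 V.
Assume saturation: I_D = (k_n/2)(V_GS − V_t)² with V_GS = V_G − I_D·R_S = 6.07 − 0.56·I_D.
Substituting gives 0.329·I_D² − 5.55·I_D + 15.7 = 0, with roots I_D = 3.6 or 13.3 mA.
The root I_D = 13.3 mA gives V_GS = -1.35 V ≤ V_t, so take I_D = 3.6 mA.
Then V_GS = 4.05 V and V_DS = V_DD − I_D(R_D+R_S) = 15 − 3.6×2.76 = 5.05 V.
Saturation requires V_DS ≥ V_GS − V_t = 1.85 V; 5.05 ≥ 1.85 ✓.

I_D ≈ 3.6 mA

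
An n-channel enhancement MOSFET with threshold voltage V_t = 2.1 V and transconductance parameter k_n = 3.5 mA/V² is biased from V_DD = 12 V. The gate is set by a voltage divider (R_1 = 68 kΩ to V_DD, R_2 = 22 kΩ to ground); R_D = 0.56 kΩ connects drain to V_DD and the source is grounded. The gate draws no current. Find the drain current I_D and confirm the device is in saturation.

V_G = V_DD·R_2/(R_1+R_2) = 12×22/90 = 2.93 V. With the source grounded, V_GS = V_G = 2.93 V.
Assume saturation: I_D = (k_n/2)(V_GS − V_t)² = (3.5/2)×(2.93 − 2.1)² = 1.75×0.833² = 1.22 mA.
V_DS = V_DD − I_D·R_D = 12 − 1.22×0.56 = 11.3 V.
Saturation requires V_DS ≥ V_GS − V_t = 0.833 V; 11.3 ≥ 0.833 ✓.

I_D ≈ 1.2 mA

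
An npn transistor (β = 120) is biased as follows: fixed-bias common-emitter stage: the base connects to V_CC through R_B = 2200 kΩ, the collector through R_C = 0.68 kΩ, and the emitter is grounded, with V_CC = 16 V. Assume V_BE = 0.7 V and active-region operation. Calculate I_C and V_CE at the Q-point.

Base loop: V_CC = I_B·R_B + V_BE, so I_B = (16 − 0.7)/2200 kΩ = 0.00695 mA.
In the active region I_C = β·I_B = 120 × 0.00695 = 0.835 mA.
Collector loop: V_CE = V_CC − I_C·R_C = 16 − 0.835×0.68 = 15.4 V.
Since V_CE = 15.4 V > V_CE(sat) ≈ 0.2 V, the transistor is in the active region as assumed.

I_C ≈ 0.83 mA, V_CE ≈ 15 V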